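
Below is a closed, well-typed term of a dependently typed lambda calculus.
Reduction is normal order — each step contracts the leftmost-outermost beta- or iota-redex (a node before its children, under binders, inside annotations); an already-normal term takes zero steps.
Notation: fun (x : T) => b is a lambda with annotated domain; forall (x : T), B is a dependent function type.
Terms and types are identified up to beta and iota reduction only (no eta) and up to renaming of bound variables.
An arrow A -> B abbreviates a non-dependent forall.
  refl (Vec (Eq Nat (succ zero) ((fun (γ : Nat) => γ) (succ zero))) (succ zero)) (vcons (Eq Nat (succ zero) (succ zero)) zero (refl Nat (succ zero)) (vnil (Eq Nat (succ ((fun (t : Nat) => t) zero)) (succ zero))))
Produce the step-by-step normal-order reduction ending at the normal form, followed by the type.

normal-order reduction sequence:
  refl (Vec (Eq Nat (succ zero) ((fun (γ : Nat) => γ) (succ zero))) (succ zero)) (vcons (Eq Nat (succ zero) (succ zero)) zero (refl Nat (succ zero)) (vnil (Eq Nat (succ ((fun (t : Nat) => t) zero)) (succ zero))))
  ~> refl (Vec (Eq Nat (succ zero) (succ zero)) (succ zero)) (vcons (Eq Nat (succ zero) (succ zero)) zero (refl Nat (succ zero)) (vnil (Eq Nat (succ ((fun (γ : Nat) => γ) zero)) (succ zero))))
  ~> refl (Vec (Eq Nat (succ zero) (succ zero)) (succ zero)) (vcons (Eq Nat (succ zero) (succ zero)) zero (refl Nat (succ zero)) (vnil (Eq Nat (succ zero) (succ zero))))
type:
  Eq (Vec (Eq Nat (succ zero) (succ zero)) (succ zero)) (vcons (Eq Nat (succ zero) (succ zero)) zero (refl Nat (succ zero)) (vnil (Eq Nat (succ zero) (succ zero)))) (vcons (Eq Nat (succ zero) (succ zero)) zero (refl Nat (succ zero)) (vnil (Eq Nat (succ zero) (succ zero))))


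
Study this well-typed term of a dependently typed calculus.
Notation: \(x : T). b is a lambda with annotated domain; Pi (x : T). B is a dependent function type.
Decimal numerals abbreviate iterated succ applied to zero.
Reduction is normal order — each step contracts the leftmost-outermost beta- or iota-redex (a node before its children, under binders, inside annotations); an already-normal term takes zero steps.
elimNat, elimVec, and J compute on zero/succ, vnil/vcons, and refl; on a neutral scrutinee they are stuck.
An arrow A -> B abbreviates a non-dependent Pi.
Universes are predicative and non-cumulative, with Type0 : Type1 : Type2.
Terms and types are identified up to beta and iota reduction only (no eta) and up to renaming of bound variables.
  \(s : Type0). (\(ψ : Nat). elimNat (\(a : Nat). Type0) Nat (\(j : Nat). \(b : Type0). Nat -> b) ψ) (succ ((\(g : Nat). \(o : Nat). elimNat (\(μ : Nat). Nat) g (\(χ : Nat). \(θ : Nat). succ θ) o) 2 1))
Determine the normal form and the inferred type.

normal form:
  \(s : Type0). Nat -> Nat -> Nat -> Nat -> Nat
type:
  Type0 -> Type0
observation: normalization takes exactly 20 steps under the normal-order strategy.


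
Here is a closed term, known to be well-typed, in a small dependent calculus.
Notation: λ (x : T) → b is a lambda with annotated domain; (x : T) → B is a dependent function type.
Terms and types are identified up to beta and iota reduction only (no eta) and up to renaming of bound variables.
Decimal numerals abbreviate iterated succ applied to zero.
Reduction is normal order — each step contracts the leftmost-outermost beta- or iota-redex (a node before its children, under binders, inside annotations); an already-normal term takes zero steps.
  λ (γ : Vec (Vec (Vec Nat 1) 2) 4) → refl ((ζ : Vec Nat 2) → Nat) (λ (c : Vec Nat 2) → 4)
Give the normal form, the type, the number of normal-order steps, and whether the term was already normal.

normal form:
  λ (γ : Vec (Vec (Vec Nat 1) 2) 4) → refl ((ζ : Vec Nat 2) → Nat) (λ (c : Vec Nat 2) → 4)
type:
  (γ : Vec (Vec (Vec Nat 1) 2) 4) → Eq ((ζ : Vec Nat 2) → Nat) (λ (c : Vec Nat 2) → 4) (λ (v : Vec Nat 2) → 4)
reduction steps (normal order): 0
term was already normal: yes


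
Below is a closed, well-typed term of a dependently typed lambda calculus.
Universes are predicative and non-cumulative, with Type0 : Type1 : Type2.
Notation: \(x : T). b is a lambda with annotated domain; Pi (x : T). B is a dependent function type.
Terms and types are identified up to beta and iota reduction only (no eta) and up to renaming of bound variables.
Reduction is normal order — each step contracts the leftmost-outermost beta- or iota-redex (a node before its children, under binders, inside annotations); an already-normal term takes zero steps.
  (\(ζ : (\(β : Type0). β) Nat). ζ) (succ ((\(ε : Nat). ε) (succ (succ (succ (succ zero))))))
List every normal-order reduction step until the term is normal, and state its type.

normal-order reduction:
  (\(ζ : (\(β : Type0). β) Nat). ζ) (succ ((\(ε : Nat). ε) (succ (succ (succ (succ zero))))))
  ~> succ ((\(ζ : Nat). ζ) (succ (succ (succ (succ zero)))))
  ~> succ (succ (succ (succ (succ zero))))
type:
  Nat


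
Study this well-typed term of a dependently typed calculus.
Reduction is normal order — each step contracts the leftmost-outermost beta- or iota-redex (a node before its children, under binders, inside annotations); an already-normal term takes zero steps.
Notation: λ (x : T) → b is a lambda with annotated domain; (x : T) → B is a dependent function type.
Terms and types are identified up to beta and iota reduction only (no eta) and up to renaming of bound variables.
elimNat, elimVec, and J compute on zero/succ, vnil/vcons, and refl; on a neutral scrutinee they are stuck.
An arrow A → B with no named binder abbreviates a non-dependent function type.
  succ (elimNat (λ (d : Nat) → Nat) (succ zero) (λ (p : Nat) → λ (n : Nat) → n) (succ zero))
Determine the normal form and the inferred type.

normal form:
  succ (succ zero)
the term's type:
  Nat
observation: 4 normal-order steps normalize the term, beginning with an elimNat iota-redex.


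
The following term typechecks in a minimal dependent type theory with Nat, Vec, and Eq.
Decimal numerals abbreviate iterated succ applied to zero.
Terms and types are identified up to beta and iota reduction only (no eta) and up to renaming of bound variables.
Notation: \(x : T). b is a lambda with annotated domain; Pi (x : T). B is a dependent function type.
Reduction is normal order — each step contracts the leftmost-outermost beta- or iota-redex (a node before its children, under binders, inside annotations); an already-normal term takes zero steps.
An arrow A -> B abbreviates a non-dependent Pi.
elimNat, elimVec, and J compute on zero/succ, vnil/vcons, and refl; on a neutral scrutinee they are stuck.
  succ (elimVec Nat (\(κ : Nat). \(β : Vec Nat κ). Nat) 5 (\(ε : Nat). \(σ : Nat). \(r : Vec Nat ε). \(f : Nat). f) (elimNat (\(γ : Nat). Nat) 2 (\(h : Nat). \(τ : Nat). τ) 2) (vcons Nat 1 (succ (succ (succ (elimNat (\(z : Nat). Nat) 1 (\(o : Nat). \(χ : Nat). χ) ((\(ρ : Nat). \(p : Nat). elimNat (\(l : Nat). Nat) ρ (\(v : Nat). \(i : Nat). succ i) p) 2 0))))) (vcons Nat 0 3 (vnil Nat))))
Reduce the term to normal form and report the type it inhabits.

normal form:
  6
inferred type:
  Nat


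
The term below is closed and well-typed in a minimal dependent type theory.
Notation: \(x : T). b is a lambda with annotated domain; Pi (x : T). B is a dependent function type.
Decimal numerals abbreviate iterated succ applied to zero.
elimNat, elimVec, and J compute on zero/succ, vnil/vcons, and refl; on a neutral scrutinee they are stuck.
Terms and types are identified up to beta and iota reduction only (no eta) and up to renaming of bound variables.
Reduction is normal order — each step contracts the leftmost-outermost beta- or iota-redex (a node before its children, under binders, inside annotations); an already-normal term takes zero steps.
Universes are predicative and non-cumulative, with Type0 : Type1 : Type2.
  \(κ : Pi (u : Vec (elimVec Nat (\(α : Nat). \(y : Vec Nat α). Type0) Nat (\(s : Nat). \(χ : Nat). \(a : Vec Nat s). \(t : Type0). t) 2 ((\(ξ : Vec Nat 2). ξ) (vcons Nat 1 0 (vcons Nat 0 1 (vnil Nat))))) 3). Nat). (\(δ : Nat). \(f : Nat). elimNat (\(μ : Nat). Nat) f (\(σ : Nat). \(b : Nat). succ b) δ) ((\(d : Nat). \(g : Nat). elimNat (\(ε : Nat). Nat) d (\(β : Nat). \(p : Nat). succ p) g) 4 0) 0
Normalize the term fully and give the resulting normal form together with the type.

resulting normal form:
  \(κ : Pi (u : Vec Nat 3). Nat). 4
the term's type:
  Pi (κ : Pi (u : Vec Nat 3). Nat). Nat


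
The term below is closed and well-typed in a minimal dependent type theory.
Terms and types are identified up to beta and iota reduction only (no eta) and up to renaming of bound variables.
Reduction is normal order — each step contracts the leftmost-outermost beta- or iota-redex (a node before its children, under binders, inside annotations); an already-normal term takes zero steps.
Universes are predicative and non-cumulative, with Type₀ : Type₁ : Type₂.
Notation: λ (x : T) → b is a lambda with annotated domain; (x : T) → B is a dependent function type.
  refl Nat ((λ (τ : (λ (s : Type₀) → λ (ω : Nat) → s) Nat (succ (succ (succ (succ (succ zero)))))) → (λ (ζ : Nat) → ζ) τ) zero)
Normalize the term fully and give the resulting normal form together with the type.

resulting normal form:
  refl Nat zero
type:
  Eq Nat zero zero


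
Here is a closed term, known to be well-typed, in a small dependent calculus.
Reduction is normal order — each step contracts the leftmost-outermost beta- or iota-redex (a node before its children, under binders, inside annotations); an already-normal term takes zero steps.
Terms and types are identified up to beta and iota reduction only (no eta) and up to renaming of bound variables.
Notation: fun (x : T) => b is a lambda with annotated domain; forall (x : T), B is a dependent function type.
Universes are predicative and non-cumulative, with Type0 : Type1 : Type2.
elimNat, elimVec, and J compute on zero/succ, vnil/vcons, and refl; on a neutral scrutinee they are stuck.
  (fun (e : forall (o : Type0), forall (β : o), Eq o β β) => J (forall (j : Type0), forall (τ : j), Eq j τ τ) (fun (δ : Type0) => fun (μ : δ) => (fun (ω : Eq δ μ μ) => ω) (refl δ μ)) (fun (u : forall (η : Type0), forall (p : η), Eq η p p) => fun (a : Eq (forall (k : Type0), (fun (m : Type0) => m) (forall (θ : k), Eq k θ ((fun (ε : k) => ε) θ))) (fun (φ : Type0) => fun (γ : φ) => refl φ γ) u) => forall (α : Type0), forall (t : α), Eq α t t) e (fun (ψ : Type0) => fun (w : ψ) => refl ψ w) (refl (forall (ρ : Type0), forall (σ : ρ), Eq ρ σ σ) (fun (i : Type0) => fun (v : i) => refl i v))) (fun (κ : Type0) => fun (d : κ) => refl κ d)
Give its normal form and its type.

normal form:
  fun (e : Type0) => fun (o : e) => refl e o
the term's type:
  forall (e : Type0), forall (o : e), Eq e o o
observation: the leftmost-outermost redex is a beta-redex, and normalization takes 2 steps.


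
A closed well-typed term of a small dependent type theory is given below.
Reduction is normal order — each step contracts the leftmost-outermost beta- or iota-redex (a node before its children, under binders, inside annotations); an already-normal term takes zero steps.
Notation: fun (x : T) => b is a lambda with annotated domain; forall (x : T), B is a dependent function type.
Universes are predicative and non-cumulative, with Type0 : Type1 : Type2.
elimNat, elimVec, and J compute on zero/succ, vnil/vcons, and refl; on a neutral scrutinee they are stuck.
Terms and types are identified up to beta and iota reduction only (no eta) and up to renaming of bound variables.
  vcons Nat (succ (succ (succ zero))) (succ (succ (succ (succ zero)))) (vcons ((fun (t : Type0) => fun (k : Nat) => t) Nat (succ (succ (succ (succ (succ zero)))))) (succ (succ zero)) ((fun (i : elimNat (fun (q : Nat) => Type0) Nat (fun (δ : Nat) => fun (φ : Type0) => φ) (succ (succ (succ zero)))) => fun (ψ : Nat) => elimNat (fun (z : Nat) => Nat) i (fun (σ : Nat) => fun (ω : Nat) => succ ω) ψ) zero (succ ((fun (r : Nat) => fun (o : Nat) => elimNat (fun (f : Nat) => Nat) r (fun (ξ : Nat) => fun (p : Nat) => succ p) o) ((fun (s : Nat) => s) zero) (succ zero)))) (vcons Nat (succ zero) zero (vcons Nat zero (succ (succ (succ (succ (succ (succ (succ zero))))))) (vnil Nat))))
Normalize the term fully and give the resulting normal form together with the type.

normal form:
  vcons Nat (succ (succ (succ zero))) (succ (succ (succ (succ zero)))) (vcons Nat (succ (succ zero)) (succ (succ zero)) (vcons Nat (succ zero) zero (vcons Nat zero (succ (succ (succ (succ (succ (succ (succ zero))))))) (vnil Nat))))
the term's type:
  Vec Nat (succ (succ (succ (succ zero))))
observation: the first redex contracted is a beta-redex; the normal form is reached in 18 normal-order steps.


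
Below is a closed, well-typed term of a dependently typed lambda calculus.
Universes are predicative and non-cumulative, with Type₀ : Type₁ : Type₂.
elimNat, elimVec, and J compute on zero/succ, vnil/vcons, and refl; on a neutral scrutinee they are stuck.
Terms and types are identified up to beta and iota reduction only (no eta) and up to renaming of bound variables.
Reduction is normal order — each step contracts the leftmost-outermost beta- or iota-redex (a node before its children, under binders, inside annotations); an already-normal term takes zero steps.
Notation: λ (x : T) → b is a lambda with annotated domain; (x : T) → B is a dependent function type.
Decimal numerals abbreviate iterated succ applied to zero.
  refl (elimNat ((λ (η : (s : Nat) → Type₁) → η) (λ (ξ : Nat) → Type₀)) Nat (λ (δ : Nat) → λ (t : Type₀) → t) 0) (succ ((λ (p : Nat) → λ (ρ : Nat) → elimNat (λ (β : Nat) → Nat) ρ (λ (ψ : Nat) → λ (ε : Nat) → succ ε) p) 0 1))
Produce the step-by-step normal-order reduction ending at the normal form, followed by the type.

normal-order reduction sequence:
  refl (elimNat ((λ (η : (s : Nat) → Type₁) → η) (λ (ξ : Nat) → Type₀)) Nat (λ (δ : Nat) → λ (t : Type₀) → t) 0) (succ ((λ (p : Nat) → λ (ρ : Nat) → elimNat (λ (β : Nat) → Nat) ρ (λ (ψ : Nat) → λ (ε : Nat) → succ ε) p) 0 1))
  ~> refl Nat (succ ((λ (η : Nat) → λ (s : Nat) → elimNat (λ (ξ : Nat) → Nat) s (λ (δ : Nat) → λ (t : Nat) → succ t) η) 0 1))
  ~> refl Nat (succ ((λ (η : Nat) → elimNat (λ (s : Nat) → Nat) η (λ (ξ : Nat) → λ (δ : Nat) → succ δ) 0) 1))
  ~> refl Nat (succ (elimNat (λ (η : Nat) → Nat) 1 (λ (s : Nat) → λ (ξ : Nat) → succ ξ) 0))
  ~> refl Nat 2
inferred type:
  Eq Nat 2 2


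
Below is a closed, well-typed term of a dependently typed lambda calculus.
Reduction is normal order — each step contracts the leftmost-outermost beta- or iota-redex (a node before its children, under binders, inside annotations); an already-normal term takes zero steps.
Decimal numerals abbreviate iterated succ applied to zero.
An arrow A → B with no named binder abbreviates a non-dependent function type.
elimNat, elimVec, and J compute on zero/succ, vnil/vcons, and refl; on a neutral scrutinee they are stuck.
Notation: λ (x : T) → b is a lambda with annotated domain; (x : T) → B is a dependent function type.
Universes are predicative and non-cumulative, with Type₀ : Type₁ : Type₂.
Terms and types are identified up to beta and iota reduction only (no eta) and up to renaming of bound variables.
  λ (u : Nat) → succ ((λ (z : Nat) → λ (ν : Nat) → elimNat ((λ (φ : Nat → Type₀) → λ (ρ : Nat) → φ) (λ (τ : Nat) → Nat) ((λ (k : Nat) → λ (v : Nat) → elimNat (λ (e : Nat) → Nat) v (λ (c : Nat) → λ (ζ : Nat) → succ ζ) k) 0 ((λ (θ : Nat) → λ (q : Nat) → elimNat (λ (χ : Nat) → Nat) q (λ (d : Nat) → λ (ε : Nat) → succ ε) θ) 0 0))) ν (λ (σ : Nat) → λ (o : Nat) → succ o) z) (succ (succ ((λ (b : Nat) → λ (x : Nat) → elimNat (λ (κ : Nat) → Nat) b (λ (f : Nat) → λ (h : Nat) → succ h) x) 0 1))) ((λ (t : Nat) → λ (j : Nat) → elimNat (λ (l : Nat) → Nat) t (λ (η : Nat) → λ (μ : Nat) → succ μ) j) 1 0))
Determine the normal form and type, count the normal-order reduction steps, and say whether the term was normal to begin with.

normal form:
  λ (u : Nat) → 5
inferred type:
  Nat → Nat
steps to reach normal form (normal order): 23
term was already normal: no
first contracted redex: a beta-redex


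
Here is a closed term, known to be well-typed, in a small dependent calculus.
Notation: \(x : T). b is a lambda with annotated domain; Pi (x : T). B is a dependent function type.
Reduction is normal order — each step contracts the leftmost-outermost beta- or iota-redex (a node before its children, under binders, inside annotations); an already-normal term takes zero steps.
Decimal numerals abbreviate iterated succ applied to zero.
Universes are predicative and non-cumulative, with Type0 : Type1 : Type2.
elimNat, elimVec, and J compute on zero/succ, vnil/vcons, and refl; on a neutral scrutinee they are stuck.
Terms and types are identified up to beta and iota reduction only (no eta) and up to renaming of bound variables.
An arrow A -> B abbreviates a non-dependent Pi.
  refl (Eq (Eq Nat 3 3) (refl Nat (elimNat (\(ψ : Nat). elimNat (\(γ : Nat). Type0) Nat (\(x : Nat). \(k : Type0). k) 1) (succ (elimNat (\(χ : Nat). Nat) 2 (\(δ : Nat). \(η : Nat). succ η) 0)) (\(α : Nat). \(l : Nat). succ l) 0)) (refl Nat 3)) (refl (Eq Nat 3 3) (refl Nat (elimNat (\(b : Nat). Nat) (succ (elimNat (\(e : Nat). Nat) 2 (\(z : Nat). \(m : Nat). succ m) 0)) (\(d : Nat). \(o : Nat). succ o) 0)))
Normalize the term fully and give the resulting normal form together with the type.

normal form:
  refl (Eq (Eq Nat 3 3) (refl Nat 3) (refl Nat 3)) (refl (Eq Nat 3 3) (refl Nat 3))
type:
  Eq (Eq (Eq Nat 3 3) (refl Nat 3) (refl Nat 3)) (refl (Eq Nat 3 3) (refl Nat 3)) (refl (Eq Nat 3 3) (refl Nat 3))


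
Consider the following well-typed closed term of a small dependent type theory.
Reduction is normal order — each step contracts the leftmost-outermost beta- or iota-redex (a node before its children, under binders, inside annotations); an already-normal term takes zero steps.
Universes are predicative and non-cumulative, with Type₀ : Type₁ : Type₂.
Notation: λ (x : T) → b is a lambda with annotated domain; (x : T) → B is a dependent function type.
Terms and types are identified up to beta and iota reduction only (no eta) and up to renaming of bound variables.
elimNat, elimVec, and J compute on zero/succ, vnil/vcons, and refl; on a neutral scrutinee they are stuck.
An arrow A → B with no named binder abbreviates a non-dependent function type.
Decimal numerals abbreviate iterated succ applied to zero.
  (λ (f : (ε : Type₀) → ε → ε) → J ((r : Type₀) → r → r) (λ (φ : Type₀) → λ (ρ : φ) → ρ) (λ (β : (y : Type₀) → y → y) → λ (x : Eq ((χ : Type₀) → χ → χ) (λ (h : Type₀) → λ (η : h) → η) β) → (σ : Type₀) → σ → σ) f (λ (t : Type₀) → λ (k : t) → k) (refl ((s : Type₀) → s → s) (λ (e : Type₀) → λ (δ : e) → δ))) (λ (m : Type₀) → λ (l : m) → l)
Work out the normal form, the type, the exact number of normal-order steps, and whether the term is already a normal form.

resulting normal form:
  λ (f : Type₀) → λ (ε : f) → ε
the term's type:
  (f : Type₀) → f → f
normal-order step count: 2
already normal: no
first contracted redex: a beta-redex


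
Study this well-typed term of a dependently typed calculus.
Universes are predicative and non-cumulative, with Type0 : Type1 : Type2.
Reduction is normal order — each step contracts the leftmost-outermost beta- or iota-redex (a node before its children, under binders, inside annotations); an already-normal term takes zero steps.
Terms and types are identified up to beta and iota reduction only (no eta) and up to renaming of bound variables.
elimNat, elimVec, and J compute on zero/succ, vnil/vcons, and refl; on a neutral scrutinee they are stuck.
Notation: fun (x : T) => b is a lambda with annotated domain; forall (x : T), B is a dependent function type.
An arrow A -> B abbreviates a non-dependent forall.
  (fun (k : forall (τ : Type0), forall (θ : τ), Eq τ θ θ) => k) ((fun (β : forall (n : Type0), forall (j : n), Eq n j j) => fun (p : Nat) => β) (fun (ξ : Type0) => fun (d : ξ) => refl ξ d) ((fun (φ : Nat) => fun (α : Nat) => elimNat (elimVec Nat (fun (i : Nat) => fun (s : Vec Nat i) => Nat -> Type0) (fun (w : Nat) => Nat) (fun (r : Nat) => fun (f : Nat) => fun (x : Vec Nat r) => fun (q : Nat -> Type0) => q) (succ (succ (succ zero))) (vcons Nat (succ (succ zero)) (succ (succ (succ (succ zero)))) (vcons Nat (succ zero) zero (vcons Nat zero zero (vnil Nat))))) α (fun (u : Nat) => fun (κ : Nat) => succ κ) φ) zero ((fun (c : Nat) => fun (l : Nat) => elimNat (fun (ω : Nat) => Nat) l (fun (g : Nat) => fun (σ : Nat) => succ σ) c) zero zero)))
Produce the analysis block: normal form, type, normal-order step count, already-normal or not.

normal form:
  fun (k : Type0) => fun (τ : k) => refl k τ
inferred type:
  forall (k : Type0), forall (τ : k), Eq k τ τ
reduction steps (normal order): 3
already normal: no
first contracted redex: a beta-redex


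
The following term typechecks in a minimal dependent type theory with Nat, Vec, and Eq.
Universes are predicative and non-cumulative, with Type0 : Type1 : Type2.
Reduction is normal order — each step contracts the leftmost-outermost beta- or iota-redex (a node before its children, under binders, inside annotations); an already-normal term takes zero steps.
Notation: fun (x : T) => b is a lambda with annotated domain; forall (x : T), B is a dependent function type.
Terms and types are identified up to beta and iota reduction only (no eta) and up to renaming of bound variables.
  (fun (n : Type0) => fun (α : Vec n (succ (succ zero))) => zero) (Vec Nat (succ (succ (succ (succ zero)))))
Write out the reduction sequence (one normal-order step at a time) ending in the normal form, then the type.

normal-order reduction:
  (fun (n : Type0) => fun (α : Vec n (succ (succ zero))) => zero) (Vec Nat (succ (succ (succ (succ zero)))))
  ~> fun (n : Vec (Vec Nat (succ (succ (succ (succ zero))))) (succ (succ zero))) => zero
type:
  forall (n : Vec (Vec Nat (succ (succ (succ (succ zero))))) (succ (succ zero))), Nat


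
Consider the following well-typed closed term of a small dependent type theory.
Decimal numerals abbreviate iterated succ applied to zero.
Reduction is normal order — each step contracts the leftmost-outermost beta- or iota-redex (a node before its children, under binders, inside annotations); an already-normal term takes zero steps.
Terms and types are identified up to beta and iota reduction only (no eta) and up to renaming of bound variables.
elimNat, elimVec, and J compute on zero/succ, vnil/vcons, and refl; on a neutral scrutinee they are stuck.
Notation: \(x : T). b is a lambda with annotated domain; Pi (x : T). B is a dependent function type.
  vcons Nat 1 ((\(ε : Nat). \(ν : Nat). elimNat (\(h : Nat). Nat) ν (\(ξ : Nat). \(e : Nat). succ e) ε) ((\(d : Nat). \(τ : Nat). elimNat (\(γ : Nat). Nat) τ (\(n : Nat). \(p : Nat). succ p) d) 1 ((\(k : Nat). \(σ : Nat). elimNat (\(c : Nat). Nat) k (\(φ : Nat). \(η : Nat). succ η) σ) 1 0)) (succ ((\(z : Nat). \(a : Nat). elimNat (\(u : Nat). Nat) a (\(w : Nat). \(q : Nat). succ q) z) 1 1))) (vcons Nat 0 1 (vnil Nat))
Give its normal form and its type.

normal form:
  vcons Nat 1 5 (vcons Nat 0 1 (vnil Nat))
inferred type:
  Vec Nat 2
observation: 24 normal-order steps separate the term from its normal form.


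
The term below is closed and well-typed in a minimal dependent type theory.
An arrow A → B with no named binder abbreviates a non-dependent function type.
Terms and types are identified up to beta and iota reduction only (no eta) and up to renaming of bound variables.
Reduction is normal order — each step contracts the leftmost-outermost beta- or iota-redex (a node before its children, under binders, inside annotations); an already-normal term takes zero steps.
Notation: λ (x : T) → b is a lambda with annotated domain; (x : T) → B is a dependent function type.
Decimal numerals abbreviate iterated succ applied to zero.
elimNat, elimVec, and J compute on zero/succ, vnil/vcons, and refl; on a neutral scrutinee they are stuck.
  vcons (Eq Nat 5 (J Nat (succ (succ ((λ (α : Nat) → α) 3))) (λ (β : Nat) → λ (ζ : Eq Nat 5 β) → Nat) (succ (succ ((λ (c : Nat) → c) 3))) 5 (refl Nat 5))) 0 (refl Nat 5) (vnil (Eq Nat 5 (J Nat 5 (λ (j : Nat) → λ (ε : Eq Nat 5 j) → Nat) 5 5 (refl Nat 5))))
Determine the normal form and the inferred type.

resulting normal form:
  vcons (Eq Nat 5 5) 0 (refl Nat 5) (vnil (Eq Nat 5 5))
inferred type:
  Vec (Eq Nat 5 5) 1
observation: 3 normal-order steps separate the term from its normal form.


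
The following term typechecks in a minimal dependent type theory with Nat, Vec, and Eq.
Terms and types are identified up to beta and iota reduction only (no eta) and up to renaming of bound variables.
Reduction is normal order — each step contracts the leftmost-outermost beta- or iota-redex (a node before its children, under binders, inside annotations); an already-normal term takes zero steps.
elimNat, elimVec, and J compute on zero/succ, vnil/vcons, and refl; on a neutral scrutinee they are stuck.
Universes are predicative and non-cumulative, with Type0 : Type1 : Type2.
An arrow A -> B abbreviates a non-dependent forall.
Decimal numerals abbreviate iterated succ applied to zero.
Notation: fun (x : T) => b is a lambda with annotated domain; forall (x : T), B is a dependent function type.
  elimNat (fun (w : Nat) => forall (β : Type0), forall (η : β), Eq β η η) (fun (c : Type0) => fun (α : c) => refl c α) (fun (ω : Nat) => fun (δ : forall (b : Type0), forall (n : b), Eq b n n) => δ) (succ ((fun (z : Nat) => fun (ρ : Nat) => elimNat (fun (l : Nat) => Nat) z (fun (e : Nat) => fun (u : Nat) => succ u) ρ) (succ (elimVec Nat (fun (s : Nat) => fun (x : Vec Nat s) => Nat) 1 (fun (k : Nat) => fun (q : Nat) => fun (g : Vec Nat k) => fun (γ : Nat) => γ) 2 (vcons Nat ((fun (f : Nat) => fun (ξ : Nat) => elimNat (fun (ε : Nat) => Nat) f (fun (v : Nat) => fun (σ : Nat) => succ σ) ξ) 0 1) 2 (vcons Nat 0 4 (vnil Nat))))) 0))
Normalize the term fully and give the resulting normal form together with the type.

resulting normal form:
  fun (w : Type0) => fun (β : w) => refl w β
type:
  forall (w : Type0), forall (β : w), Eq w β β


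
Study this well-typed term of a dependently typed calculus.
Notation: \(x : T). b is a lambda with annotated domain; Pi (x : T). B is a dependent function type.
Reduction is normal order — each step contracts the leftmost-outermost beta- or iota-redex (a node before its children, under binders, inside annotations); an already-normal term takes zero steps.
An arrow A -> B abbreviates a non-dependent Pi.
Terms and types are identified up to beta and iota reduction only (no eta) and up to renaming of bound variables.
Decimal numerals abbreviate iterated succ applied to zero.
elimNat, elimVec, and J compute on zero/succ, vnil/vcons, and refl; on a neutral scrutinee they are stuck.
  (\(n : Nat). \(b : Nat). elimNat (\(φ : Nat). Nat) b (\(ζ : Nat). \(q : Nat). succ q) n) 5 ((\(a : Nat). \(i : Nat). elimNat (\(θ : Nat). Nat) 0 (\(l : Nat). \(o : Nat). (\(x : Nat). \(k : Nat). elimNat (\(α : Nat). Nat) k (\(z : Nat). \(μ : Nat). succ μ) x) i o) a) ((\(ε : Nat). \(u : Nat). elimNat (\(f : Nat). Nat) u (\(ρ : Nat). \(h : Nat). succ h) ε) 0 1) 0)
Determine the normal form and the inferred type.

resulting normal form:
  5
type:
  Nat
observation: normalization takes exactly 30 steps under the normal-order strategy.


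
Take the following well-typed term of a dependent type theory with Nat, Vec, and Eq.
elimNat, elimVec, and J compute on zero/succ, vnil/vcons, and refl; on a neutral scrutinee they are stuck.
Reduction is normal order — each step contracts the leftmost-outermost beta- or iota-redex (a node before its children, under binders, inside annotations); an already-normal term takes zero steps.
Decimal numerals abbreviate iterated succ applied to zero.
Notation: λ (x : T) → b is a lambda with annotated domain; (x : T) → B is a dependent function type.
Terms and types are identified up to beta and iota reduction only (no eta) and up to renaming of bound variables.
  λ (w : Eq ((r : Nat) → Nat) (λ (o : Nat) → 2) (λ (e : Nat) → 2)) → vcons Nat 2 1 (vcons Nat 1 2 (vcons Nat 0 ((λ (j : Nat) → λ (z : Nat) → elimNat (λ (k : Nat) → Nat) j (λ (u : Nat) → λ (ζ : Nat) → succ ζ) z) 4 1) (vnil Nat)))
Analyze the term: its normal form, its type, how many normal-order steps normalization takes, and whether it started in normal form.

resulting normal form:
  λ (w : Eq ((r : Nat) → Nat) (λ (o : Nat) → 2) (λ (e : Nat) → 2)) → vcons Nat 2 1 (vcons Nat 1 2 (vcons Nat 0 5 (vnil Nat)))
inferred type:
  (w : Eq ((r : Nat) → Nat) (λ (o : Nat) → 2) (λ (e : Nat) → 2)) → Vec Nat 3
normal-order step count: 6
started in normal form: no
first redex: a beta-redex


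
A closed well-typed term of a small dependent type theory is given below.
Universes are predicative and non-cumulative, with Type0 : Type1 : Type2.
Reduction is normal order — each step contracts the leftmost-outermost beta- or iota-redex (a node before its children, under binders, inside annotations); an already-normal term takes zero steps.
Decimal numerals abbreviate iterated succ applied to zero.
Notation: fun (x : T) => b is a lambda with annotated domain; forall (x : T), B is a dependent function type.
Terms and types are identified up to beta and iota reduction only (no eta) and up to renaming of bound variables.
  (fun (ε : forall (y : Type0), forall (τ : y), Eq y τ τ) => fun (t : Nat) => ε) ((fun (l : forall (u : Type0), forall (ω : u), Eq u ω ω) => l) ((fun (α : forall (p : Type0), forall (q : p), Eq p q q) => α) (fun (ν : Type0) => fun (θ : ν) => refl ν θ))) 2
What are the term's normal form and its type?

resulting normal form:
  fun (ε : Type0) => fun (y : ε) => refl ε y
inferred type:
  forall (ε : Type0), forall (y : ε), Eq ε y y


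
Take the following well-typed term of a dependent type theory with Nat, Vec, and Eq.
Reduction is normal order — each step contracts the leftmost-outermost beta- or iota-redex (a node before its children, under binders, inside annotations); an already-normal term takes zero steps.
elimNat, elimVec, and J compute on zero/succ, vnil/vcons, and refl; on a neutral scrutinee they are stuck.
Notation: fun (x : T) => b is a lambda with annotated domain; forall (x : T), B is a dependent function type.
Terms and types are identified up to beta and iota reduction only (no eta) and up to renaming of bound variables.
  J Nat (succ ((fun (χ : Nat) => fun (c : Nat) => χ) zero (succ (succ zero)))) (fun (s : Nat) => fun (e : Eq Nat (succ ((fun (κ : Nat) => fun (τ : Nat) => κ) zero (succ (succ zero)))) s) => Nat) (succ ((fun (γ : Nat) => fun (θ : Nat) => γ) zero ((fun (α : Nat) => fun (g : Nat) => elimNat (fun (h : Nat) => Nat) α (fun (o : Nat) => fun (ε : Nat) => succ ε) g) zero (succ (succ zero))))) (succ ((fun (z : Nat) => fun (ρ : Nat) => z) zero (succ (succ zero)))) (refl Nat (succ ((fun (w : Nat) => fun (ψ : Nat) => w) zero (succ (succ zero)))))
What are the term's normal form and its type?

normal form:
  succ zero
inferred type:
  Nat


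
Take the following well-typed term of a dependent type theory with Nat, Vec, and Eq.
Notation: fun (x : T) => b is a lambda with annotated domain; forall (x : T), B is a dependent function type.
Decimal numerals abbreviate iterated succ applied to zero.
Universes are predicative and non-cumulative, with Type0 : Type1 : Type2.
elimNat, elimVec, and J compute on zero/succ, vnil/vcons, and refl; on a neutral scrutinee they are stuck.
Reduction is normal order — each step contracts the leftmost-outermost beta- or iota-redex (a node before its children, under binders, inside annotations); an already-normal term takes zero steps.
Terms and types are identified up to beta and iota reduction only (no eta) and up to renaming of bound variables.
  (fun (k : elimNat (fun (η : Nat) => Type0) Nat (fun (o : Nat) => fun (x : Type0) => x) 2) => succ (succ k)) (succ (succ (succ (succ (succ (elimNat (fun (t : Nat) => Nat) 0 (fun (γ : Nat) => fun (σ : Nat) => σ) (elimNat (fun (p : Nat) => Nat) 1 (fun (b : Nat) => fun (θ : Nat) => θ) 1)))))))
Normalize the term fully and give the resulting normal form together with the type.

normal form:
  7
the term's type:
  Nat


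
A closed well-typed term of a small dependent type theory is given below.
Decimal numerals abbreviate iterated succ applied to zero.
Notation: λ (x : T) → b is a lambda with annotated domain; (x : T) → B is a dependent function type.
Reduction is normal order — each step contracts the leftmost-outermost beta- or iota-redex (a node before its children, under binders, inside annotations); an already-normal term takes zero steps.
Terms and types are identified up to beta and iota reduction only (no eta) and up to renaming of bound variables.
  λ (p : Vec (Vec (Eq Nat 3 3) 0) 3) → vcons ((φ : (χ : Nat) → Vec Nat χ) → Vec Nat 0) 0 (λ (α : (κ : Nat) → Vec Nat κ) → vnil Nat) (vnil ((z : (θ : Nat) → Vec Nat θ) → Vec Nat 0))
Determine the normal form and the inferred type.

resulting normal form:
  λ (p : Vec (Vec (Eq Nat 3 3) 0) 3) → vcons ((φ : (χ : Nat) → Vec Nat χ) → Vec Nat 0) 0 (λ (α : (κ : Nat) → Vec Nat κ) → vnil Nat) (vnil ((z : (θ : Nat) → Vec Nat θ) → Vec Nat 0))
the term's type:
  (p : Vec (Vec (Eq Nat 3 3) 0) 3) → Vec ((φ : (χ : Nat) → Vec Nat χ) → Vec Nat 0) 1
observation: no redex remains anywhere in the term; it is its own normal form.


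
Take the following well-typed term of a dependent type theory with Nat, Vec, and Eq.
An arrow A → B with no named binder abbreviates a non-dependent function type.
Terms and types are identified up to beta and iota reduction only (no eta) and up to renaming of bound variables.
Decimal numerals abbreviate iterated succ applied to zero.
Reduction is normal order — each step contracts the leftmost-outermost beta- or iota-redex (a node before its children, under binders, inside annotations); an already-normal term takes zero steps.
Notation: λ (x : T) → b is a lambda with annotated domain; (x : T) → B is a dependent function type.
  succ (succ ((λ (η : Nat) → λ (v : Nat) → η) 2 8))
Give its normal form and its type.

reduced normal form:
  4
inferred type:
  Nat


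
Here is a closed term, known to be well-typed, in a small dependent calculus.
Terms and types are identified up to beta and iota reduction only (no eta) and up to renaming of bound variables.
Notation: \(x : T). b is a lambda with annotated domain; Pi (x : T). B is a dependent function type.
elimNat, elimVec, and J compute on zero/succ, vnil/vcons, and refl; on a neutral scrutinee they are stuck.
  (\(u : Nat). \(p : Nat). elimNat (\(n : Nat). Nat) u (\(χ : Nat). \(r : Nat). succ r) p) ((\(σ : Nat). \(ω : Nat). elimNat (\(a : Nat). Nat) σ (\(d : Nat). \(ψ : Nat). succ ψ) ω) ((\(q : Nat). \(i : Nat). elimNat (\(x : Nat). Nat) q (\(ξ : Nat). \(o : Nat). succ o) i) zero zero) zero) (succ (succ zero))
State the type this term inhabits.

inferred type:
  Nat


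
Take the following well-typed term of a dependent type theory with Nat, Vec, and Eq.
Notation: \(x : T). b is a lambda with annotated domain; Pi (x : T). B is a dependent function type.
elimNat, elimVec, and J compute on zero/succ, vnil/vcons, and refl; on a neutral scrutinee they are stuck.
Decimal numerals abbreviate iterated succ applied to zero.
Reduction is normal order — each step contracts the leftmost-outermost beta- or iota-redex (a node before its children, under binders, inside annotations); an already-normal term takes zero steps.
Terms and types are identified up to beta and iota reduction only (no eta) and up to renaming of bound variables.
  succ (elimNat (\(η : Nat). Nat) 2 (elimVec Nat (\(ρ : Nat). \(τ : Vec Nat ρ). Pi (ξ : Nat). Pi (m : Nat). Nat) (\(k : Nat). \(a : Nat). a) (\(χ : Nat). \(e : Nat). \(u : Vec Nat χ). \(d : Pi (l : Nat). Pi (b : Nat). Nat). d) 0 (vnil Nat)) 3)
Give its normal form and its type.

normal form:
  3
type:
  Nat


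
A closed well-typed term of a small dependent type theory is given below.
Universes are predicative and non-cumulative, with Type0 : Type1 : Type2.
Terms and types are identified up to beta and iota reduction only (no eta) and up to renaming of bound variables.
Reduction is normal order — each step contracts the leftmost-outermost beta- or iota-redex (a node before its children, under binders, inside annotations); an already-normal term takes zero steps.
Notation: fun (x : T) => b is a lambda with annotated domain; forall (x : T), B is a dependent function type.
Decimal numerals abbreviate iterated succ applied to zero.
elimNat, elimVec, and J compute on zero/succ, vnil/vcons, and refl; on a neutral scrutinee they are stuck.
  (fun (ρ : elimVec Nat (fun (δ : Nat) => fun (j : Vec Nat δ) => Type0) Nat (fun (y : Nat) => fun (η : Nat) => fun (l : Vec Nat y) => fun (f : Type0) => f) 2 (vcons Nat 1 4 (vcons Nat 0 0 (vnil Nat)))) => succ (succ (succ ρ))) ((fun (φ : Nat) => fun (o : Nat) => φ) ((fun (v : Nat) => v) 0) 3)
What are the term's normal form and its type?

resulting normal form:
  3
type:
  Nat


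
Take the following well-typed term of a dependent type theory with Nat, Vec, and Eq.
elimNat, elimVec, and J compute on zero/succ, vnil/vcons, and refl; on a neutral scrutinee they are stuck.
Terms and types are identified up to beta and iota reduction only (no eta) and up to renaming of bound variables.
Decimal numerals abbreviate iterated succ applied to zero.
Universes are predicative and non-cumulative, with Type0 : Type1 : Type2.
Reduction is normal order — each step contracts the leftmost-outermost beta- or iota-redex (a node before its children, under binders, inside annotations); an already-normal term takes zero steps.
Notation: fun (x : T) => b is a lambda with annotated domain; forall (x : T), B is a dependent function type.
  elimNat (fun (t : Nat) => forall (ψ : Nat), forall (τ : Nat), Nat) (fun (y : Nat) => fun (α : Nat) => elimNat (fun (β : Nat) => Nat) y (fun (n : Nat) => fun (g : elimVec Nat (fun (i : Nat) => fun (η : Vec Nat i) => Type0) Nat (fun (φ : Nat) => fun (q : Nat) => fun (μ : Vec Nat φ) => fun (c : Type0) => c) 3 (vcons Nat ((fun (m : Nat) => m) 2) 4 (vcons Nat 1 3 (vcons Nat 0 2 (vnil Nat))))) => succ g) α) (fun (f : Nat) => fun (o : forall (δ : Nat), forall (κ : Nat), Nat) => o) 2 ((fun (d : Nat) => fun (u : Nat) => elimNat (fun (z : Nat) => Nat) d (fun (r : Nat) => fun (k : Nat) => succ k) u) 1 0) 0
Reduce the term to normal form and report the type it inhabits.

resulting normal form:
  1
the term's type:
  Nat
observation: the first redex contracted is an elimNat iota-redex; the normal form is reached in 13 normal-order steps.


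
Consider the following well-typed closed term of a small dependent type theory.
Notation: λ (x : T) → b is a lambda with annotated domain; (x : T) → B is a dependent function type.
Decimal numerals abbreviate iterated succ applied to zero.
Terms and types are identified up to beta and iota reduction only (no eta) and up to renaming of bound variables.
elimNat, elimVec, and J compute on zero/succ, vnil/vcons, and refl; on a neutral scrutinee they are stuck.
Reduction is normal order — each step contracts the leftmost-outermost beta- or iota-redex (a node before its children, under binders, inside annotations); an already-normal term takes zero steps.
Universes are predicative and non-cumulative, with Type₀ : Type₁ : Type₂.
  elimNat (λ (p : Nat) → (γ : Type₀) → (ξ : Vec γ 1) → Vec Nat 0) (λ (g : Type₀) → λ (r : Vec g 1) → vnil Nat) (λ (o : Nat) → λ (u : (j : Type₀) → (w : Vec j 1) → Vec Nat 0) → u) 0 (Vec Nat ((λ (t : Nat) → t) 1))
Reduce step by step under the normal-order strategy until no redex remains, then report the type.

reduction (normal order):
  elimNat (λ (p : Nat) → (γ : Type₀) → (ξ : Vec γ 1) → Vec Nat 0) (λ (g : Type₀) → λ (r : Vec g 1) → vnil Nat) (λ (o : Nat) → λ (u : (j : Type₀) → (w : Vec j 1) → Vec Nat 0) → u) 0 (Vec Nat ((λ (t : Nat) → t) 1))
  ~> (λ (p : Type₀) → λ (γ : Vec p 1) → vnil Nat) (Vec Nat ((λ (ξ : Nat) → ξ) 1))
  ~> λ (p : Vec (Vec Nat ((λ (γ : Nat) → γ) 1)) 1) → vnil Nat
  ~> λ (p : Vec (Vec Nat 1) 1) → vnil Nat
the term's type:
  (p : Vec (Vec Nat 1) 1) → Vec Nat 0
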